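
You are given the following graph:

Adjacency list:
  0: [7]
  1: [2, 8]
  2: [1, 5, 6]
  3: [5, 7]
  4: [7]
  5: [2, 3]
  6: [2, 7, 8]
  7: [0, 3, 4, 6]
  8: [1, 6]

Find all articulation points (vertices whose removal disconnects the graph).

An articulation point is a vertex whose removal disconnects the graph.
Articulation points: [7]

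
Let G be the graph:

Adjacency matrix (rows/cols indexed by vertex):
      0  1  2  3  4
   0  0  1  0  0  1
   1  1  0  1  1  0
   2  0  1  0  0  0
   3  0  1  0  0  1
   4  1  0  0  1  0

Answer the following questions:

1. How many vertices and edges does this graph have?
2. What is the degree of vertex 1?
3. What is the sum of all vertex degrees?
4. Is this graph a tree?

Count: 5 vertices, 5 edges.
Vertex 1 has neighbors [0, 2, 3], degree = 3.
Handshaking lemma: 2 * 5 = 10.
A tree on 5 vertices has 4 edges. This graph has 5 edges (1 extra). Not a tree.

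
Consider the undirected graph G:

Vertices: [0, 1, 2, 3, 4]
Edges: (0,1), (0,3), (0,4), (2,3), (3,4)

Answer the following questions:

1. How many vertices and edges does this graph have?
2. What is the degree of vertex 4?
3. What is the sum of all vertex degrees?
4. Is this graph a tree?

Count: 5 vertices, 5 edges.
Vertex 4 has neighbors [0, 3], degree = 2.
Handshaking lemma: 2 * 5 = 10.
A tree on 5 vertices has 4 edges. This graph has 5 edges (1 extra). Not a tree.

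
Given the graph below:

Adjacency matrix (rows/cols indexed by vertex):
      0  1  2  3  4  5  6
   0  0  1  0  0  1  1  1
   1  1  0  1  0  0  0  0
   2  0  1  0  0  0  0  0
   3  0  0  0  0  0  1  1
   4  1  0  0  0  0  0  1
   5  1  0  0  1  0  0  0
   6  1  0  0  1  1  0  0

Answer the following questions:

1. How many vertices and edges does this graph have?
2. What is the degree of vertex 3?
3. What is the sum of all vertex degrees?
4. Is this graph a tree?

Count: 7 vertices, 8 edges.
Vertex 3 has neighbors [5, 6], degree = 2.
Handshaking lemma: 2 * 8 = 16.
A tree on 7 vertices has 6 edges. This graph has 8 edges (2 extra). Not a tree.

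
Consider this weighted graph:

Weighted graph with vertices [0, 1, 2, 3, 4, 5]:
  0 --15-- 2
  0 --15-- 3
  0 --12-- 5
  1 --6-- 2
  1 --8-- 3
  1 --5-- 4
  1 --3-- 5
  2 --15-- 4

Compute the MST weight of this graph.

Applying Kruskal's algorithm (sort edges by weight, add if no cycle):
  Add (1,5) w=3
  Add (1,4) w=5
  Add (1,2) w=6
  Add (1,3) w=8
  Add (0,5) w=12
  Skip (0,2) w=15 (creates cycle)
  Skip (0,3) w=15 (creates cycle)
  Skip (2,4) w=15 (creates cycle)
MST weight = 34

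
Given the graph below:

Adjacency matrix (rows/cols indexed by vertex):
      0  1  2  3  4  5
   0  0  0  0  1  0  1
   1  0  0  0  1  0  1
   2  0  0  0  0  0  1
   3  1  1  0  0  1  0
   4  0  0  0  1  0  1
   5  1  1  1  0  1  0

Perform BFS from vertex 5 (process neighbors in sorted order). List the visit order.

BFS from vertex 5 (neighbors processed in ascending order):
Visit order: 5, 0, 1, 2, 4, 3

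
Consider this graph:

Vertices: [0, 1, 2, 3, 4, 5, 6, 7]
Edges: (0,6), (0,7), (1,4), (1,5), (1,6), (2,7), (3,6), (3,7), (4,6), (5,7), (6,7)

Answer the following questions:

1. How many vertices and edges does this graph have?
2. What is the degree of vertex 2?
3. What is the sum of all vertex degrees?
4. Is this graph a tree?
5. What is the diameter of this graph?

Count: 8 vertices, 11 edges.
Vertex 2 has neighbors [7], degree = 1.
Handshaking lemma: 2 * 11 = 22.
A tree on 8 vertices has 7 edges. This graph has 11 edges (4 extra). Not a tree.
Diameter (longest shortest path) = 3.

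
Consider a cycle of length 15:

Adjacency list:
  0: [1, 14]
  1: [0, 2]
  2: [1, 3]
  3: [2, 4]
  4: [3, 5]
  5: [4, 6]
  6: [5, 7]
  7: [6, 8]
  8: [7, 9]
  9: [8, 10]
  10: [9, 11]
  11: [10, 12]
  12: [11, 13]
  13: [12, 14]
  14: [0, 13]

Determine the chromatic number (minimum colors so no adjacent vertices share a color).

This is an odd cycle (C_15). Odd cycles are not bipartite (any 2-coloring forces two adjacent vertices to match), and 3 colors suffice.
Chromatic number = 3.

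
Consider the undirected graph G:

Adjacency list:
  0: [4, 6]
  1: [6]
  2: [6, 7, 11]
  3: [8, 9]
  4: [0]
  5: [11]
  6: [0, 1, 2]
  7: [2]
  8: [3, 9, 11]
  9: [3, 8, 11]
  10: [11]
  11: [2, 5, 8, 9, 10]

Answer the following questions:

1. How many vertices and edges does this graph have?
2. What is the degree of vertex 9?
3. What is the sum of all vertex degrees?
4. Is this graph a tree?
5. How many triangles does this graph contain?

Count: 12 vertices, 13 edges.
Vertex 9 has neighbors [3, 8, 11], degree = 3.
Handshaking lemma: 2 * 13 = 26.
A tree on 12 vertices has 11 edges. This graph has 13 edges (2 extra). Not a tree.
Number of triangles = 2.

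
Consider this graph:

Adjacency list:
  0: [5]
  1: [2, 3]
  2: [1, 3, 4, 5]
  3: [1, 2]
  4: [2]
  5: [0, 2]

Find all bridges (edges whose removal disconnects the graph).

A bridge is an edge whose removal increases the number of connected components.
Bridges found: (0,5), (2,4), (2,5)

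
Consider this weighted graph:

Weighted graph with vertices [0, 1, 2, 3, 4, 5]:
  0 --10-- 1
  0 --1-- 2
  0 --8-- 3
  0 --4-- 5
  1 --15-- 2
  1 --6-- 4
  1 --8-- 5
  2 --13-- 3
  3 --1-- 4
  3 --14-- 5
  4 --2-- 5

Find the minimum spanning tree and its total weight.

Applying Kruskal's algorithm (sort edges by weight, add if no cycle):
  Add (0,2) w=1
  Add (3,4) w=1
  Add (4,5) w=2
  Add (0,5) w=4
  Add (1,4) w=6
  Skip (0,3) w=8 (creates cycle)
  Skip (1,5) w=8 (creates cycle)
  Skip (0,1) w=10 (creates cycle)
  Skip (2,3) w=13 (creates cycle)
  Skip (3,5) w=14 (creates cycle)
  Skip (1,2) w=15 (creates cycle)
MST weight = 14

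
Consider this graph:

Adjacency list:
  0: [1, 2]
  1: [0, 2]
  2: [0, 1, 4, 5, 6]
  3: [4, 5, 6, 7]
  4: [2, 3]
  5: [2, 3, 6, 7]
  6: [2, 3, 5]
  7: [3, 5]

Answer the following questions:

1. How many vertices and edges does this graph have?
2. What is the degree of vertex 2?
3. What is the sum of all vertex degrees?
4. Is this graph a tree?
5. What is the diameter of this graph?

Count: 8 vertices, 12 edges.
Vertex 2 has neighbors [0, 1, 4, 5, 6], degree = 5.
Handshaking lemma: 2 * 12 = 24.
A tree on 8 vertices has 7 edges. This graph has 12 edges (5 extra). Not a tree.
Diameter (longest shortest path) = 3.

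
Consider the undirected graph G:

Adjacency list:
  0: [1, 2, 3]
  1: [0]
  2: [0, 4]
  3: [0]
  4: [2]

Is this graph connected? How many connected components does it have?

Checking connectivity: the graph has 1 connected component(s).
All vertices are reachable from each other. The graph IS connected.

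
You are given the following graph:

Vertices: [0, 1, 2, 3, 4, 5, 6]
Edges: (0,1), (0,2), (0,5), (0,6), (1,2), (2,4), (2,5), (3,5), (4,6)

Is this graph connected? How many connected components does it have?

Checking connectivity: the graph has 1 connected component(s).
All vertices are reachable from each other. The graph IS connected.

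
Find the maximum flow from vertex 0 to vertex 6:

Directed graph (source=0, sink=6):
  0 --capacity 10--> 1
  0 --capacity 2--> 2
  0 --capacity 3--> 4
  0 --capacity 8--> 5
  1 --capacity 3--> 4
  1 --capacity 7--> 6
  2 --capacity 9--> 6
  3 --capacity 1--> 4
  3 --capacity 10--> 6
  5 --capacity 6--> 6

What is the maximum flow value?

Computing max flow:
  Flow on (0->1): 7/10
  Flow on (0->2): 2/2
  Flow on (0->5): 6/8
  Flow on (1->6): 7/7
  Flow on (2->6): 2/9
  Flow on (5->6): 6/6
Maximum flow = 15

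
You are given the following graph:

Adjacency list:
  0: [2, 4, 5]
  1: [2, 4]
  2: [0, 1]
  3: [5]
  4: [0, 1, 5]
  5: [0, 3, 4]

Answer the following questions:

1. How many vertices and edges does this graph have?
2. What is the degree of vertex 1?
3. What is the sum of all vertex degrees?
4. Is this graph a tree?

Count: 6 vertices, 7 edges.
Vertex 1 has neighbors [2, 4], degree = 2.
Handshaking lemma: 2 * 7 = 14.
A tree on 6 vertices has 5 edges. This graph has 7 edges (2 extra). Not a tree.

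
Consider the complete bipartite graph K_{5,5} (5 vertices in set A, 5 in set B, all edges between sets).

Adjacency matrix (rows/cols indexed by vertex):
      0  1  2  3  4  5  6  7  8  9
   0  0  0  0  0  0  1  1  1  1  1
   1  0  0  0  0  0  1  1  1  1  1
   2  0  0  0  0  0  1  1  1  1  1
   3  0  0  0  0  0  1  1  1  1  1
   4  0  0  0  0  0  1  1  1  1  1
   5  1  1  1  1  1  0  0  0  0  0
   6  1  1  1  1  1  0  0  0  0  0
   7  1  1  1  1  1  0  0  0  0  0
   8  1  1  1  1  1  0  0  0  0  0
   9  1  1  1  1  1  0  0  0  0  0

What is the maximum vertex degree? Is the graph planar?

Set-A vertices have degree 5; set-B vertices have degree 5. Maximum degree = max(5,5) = 5.
K_{5,5} contains K_{3,3} as a subgraph (since both sides have >= 3 vertices); by Kuratowski's theorem it is not planar.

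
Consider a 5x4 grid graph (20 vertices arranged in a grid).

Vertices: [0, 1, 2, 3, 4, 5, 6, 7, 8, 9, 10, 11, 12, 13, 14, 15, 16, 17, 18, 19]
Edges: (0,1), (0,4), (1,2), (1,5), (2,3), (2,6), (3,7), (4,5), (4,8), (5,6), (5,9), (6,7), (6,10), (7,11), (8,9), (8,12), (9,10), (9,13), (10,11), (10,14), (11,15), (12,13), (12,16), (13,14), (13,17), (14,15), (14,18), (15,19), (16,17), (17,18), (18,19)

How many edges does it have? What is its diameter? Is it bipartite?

A 5x4 grid has 16 vertical edges and 15 horizontal edges.
Total edges = 16 + 15 = 31.
Diameter = (5-1) + (4-1) = 7 (corner to opposite corner).
Grid graphs are bipartite (checkerboard coloring).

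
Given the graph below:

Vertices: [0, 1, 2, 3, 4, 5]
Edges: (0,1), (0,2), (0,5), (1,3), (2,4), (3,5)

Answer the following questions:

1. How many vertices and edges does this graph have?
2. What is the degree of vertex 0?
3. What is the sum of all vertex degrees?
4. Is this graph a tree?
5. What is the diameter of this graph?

Count: 6 vertices, 6 edges.
Vertex 0 has neighbors [1, 2, 5], degree = 3.
Handshaking lemma: 2 * 6 = 12.
A tree on 6 vertices has 5 edges. This graph has 6 edges (1 extra). Not a tree.
Diameter (longest shortest path) = 4.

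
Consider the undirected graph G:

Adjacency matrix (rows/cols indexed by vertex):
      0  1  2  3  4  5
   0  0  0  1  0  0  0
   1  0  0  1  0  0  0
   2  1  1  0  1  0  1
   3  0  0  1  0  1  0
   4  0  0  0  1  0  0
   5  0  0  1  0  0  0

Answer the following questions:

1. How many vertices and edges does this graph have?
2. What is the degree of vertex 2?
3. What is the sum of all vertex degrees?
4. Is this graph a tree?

Count: 6 vertices, 5 edges.
Vertex 2 has neighbors [0, 1, 3, 5], degree = 4.
Handshaking lemma: 2 * 5 = 10.
A graph is a tree iff it is connected and has exactly n-1 edges. This graph is connected (all 6 vertices in one component) and has 6-1 = 5 edges. It is a tree.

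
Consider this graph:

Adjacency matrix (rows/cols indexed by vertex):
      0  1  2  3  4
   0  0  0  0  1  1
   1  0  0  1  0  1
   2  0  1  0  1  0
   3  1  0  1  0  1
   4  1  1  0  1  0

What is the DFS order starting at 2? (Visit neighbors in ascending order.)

DFS from vertex 2 (neighbors processed in ascending order):
Visit order: 2, 1, 4, 0, 3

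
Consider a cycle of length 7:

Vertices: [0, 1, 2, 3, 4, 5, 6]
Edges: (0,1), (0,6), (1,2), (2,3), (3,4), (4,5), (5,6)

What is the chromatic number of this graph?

This is an odd cycle (C_7). Odd cycles are not bipartite (any 2-coloring forces two adjacent vertices to match), and 3 colors suffice.
Chromatic number = 3.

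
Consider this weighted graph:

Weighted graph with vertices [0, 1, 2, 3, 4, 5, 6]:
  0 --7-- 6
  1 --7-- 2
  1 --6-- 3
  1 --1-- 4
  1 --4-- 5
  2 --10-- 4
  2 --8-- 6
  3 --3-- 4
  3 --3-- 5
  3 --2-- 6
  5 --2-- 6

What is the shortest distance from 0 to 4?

Using Dijkstra's algorithm from vertex 0:
Shortest path: 0 -> 6 -> 3 -> 4
Total weight: 7 + 2 + 3 = 12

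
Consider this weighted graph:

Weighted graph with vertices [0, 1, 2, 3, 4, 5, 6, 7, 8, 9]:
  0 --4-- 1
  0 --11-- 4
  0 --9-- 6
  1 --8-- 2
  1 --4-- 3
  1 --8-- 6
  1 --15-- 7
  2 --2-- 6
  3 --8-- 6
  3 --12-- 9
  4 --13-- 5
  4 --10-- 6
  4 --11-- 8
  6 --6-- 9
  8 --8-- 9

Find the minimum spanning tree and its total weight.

Applying Kruskal's algorithm (sort edges by weight, add if no cycle):
  Add (2,6) w=2
  Add (0,1) w=4
  Add (1,3) w=4
  Add (6,9) w=6
  Add (1,6) w=8
  Skip (1,2) w=8 (creates cycle)
  Skip (3,6) w=8 (creates cycle)
  Add (8,9) w=8
  Skip (0,6) w=9 (creates cycle)
  Add (4,6) w=10
  Skip (0,4) w=11 (creates cycle)
  Skip (4,8) w=11 (creates cycle)
  Skip (3,9) w=12 (creates cycle)
  Add (4,5) w=13
  Add (1,7) w=15
MST weight = 70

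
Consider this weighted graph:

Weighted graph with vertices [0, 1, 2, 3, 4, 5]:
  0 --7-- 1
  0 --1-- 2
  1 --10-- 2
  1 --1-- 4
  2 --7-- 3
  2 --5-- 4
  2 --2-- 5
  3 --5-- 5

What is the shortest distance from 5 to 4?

Using Dijkstra's algorithm from vertex 5:
Shortest path: 5 -> 2 -> 4
Total weight: 2 + 5 = 7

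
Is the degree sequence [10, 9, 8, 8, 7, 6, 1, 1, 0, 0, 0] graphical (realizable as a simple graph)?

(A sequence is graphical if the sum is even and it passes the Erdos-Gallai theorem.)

Sum of degrees = 50. Sum is even but fails Erdos-Gallai. The sequence is NOT graphical.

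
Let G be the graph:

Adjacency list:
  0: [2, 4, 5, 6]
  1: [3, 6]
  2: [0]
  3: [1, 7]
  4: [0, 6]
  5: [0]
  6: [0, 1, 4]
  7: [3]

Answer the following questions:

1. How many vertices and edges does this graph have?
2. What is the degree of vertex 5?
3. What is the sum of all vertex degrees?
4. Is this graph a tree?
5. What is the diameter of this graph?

Count: 8 vertices, 8 edges.
Vertex 5 has neighbors [0], degree = 1.
Handshaking lemma: 2 * 8 = 16.
A tree on 8 vertices has 7 edges. This graph has 8 edges (1 extra). Not a tree.
Diameter (longest shortest path) = 5.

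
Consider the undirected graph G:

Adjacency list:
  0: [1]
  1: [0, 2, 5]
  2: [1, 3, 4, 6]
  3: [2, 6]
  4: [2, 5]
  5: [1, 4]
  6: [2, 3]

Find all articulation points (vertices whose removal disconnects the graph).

An articulation point is a vertex whose removal disconnects the graph.
Articulation points: [1, 2]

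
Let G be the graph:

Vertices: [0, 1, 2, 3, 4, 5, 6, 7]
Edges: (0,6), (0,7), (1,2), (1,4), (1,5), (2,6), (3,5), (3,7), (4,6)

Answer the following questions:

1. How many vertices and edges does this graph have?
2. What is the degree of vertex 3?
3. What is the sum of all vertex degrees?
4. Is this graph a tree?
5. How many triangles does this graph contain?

Count: 8 vertices, 9 edges.
Vertex 3 has neighbors [5, 7], degree = 2.
Handshaking lemma: 2 * 9 = 18.
A tree on 8 vertices has 7 edges. This graph has 9 edges (2 extra). Not a tree.
Number of triangles = 0.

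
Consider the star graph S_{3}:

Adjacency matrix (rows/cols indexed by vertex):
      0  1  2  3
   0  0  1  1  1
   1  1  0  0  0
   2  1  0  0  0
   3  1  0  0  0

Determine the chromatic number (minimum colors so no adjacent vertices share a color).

S_{3} has one hub adjacent to 3 leaves; leaves are pairwise non-adjacent.
Color the hub 0 and every leaf 1.
Chromatic number = 2.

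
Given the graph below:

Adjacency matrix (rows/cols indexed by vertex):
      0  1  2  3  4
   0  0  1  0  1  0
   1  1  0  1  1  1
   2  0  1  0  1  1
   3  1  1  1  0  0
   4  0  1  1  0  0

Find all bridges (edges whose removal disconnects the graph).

No bridges found. The graph is 2-edge-connected (no single edge removal disconnects it).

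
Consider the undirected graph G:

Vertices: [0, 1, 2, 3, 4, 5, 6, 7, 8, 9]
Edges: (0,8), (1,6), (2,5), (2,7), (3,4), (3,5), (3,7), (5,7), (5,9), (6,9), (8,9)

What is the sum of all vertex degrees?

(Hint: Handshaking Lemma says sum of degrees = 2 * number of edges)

Count edges: 11 edges.
By Handshaking Lemma: sum of degrees = 2 * 11 = 22.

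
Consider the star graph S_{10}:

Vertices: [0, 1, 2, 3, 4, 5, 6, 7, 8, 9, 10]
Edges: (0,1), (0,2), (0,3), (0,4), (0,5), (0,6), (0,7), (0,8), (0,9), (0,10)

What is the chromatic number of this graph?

S_{10} has one hub adjacent to 10 leaves; leaves are pairwise non-adjacent.
Color the hub 0 and every leaf 1.
Chromatic number = 2.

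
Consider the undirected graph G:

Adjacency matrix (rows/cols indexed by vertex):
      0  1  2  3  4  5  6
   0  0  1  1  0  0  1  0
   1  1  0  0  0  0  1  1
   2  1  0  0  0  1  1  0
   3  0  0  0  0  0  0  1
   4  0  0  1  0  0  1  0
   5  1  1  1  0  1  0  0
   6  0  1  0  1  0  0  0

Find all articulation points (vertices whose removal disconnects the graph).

An articulation point is a vertex whose removal disconnects the graph.
Articulation points: [1, 6]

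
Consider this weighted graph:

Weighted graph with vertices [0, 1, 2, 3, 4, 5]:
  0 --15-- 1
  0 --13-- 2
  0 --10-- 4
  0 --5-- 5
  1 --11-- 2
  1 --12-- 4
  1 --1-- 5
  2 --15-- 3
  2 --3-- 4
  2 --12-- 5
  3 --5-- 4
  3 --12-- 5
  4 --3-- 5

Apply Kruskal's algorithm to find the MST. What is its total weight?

Applying Kruskal's algorithm (sort edges by weight, add if no cycle):
  Add (1,5) w=1
  Add (2,4) w=3
  Add (4,5) w=3
  Add (0,5) w=5
  Add (3,4) w=5
  Skip (0,4) w=10 (creates cycle)
  Skip (1,2) w=11 (creates cycle)
  Skip (1,4) w=12 (creates cycle)
  Skip (2,5) w=12 (creates cycle)
  Skip (3,5) w=12 (creates cycle)
  Skip (0,2) w=13 (creates cycle)
  Skip (0,1) w=15 (creates cycle)
  Skip (2,3) w=15 (creates cycle)
MST weight = 17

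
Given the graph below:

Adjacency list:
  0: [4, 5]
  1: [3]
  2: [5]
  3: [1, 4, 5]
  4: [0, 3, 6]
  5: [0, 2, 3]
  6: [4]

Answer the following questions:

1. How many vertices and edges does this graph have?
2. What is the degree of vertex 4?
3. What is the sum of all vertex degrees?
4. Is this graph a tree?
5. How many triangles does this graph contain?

Count: 7 vertices, 7 edges.
Vertex 4 has neighbors [0, 3, 6], degree = 3.
Handshaking lemma: 2 * 7 = 14.
A tree on 7 vertices has 6 edges. This graph has 7 edges (1 extra). Not a tree.
Number of triangles = 0.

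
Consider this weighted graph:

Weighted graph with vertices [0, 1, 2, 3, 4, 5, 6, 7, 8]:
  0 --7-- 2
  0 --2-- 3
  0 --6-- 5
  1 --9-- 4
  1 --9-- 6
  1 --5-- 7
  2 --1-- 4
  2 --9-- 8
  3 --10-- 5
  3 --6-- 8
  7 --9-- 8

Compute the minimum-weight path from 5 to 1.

Using Dijkstra's algorithm from vertex 5:
Shortest path: 5 -> 0 -> 2 -> 4 -> 1
Total weight: 6 + 7 + 1 + 9 = 23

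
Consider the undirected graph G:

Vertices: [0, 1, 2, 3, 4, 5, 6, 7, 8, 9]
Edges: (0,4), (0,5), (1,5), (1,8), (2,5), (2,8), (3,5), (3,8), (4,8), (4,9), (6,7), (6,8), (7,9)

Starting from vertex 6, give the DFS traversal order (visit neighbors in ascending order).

DFS from vertex 6 (neighbors processed in ascending order):
Visit order: 6, 7, 9, 4, 0, 5, 1, 8, 2, 3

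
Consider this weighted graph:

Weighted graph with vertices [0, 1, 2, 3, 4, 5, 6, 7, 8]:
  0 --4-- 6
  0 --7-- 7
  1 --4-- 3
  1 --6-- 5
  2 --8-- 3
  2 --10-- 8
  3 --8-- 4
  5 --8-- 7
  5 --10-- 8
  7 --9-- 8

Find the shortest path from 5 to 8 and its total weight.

Using Dijkstra's algorithm from vertex 5:
Shortest path: 5 -> 8
Total weight: 10 = 10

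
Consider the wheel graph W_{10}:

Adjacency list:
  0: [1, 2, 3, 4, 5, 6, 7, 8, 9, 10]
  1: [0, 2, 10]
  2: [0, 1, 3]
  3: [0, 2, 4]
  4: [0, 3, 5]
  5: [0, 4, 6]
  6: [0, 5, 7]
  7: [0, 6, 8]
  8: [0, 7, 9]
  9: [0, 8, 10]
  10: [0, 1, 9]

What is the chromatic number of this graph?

W_{10} = C_{10} plus a hub adjacent to every cycle vertex.
The outer cycle needs 2 colors (even cycle); the hub is adjacent to all of them so needs a fresh color.
Chromatic number = 2 + 1 = 3.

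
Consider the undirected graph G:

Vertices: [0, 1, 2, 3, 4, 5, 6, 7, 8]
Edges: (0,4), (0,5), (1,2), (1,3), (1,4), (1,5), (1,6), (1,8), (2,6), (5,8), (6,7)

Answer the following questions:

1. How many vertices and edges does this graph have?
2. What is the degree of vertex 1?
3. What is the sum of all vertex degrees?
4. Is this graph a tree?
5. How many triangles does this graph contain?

Count: 9 vertices, 11 edges.
Vertex 1 has neighbors [2, 3, 4, 5, 6, 8], degree = 6.
Handshaking lemma: 2 * 11 = 22.
A tree on 9 vertices has 8 edges. This graph has 11 edges (3 extra). Not a tree.
Number of triangles = 2.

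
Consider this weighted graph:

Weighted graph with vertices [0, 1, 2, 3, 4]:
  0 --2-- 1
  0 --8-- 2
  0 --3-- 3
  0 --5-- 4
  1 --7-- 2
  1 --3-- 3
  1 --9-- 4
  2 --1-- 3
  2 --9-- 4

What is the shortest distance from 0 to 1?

Using Dijkstra's algorithm from vertex 0:
Shortest path: 0 -> 1
Total weight: 2 = 2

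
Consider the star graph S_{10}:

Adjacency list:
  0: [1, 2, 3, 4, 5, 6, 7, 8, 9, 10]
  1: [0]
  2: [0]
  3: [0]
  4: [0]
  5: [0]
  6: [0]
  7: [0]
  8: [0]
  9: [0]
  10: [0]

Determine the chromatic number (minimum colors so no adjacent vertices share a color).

S_{10} has one hub adjacent to 10 leaves; leaves are pairwise non-adjacent.
Color the hub 0 and every leaf 1.
Chromatic number = 2.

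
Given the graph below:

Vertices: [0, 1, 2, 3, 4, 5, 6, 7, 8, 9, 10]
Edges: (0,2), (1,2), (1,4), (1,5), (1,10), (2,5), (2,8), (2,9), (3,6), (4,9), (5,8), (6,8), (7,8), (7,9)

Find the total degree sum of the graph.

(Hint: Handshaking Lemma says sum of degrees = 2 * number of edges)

Count edges: 14 edges.
By Handshaking Lemma: sum of degrees = 2 * 14 = 28.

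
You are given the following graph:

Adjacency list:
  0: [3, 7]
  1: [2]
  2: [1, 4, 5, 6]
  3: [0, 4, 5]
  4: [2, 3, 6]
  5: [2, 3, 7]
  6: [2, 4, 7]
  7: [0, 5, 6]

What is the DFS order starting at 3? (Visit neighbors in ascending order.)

DFS from vertex 3 (neighbors processed in ascending order):
Visit order: 3, 0, 7, 5, 2, 1, 4, 6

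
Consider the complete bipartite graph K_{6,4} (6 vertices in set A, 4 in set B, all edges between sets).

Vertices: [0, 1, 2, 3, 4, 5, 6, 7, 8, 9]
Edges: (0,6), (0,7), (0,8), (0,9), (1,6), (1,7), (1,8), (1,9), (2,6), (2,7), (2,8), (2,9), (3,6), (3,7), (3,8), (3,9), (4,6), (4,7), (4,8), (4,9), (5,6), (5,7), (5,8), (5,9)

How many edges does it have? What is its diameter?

K_{6,4} has 6 * 4 = 24 edges.
Any vertex reaches any opposite-side vertex in 1 step; same-side vertices reach in 2 steps via any opposite-side vertex.
Diameter = 2.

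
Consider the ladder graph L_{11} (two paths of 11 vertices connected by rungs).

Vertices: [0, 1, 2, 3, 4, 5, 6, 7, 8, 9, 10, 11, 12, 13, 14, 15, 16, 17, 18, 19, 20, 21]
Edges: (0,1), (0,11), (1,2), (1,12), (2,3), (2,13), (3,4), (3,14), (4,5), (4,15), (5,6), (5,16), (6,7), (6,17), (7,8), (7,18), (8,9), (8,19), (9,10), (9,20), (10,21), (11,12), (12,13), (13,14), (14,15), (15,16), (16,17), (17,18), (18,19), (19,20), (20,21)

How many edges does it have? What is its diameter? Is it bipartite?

Ladder graph L_{11}: 11 rungs + 2 * (11-1) path edges = 11 + 20 = 31 edges.
Diameter = 11.
Ladder graphs are bipartite (alternating coloring along each path).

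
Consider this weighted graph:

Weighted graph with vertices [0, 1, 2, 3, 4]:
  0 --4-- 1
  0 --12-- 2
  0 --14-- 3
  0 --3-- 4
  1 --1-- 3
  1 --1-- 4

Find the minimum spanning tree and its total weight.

Applying Kruskal's algorithm (sort edges by weight, add if no cycle):
  Add (1,4) w=1
  Add (1,3) w=1
  Add (0,4) w=3
  Skip (0,1) w=4 (creates cycle)
  Add (0,2) w=12
  Skip (0,3) w=14 (creates cycle)
MST weight = 17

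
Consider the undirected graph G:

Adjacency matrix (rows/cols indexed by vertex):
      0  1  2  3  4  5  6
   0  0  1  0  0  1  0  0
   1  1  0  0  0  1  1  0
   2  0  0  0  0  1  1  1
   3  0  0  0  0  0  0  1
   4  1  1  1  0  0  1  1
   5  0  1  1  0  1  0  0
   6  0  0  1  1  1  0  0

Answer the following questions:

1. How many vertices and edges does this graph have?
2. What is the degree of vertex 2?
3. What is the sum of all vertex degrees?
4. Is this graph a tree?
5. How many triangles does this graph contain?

Count: 7 vertices, 10 edges.
Vertex 2 has neighbors [4, 5, 6], degree = 3.
Handshaking lemma: 2 * 10 = 20.
A tree on 7 vertices has 6 edges. This graph has 10 edges (4 extra). Not a tree.
Number of triangles = 4.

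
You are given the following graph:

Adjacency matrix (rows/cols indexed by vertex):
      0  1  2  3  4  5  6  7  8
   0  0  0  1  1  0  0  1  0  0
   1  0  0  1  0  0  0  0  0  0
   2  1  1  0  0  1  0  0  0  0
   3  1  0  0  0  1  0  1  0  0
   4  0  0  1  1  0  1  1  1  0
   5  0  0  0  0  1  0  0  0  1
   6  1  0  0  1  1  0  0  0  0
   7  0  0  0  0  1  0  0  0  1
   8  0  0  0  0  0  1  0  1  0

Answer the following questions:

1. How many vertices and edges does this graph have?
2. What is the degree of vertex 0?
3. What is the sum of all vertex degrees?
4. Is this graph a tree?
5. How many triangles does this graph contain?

Count: 9 vertices, 12 edges.
Vertex 0 has neighbors [2, 3, 6], degree = 3.
Handshaking lemma: 2 * 12 = 24.
A tree on 9 vertices has 8 edges. This graph has 12 edges (4 extra). Not a tree.
Number of triangles = 2.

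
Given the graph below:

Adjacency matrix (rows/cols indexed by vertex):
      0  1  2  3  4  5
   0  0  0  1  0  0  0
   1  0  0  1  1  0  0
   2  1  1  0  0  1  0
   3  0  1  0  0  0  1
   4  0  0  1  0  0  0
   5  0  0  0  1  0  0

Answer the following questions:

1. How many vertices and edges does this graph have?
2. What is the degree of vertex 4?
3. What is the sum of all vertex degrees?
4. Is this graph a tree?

Count: 6 vertices, 5 edges.
Vertex 4 has neighbors [2], degree = 1.
Handshaking lemma: 2 * 5 = 10.
A graph is a tree iff it is connected and has exactly n-1 edges. This graph is connected (all 6 vertices in one component) and has 6-1 = 5 edges. It is a tree.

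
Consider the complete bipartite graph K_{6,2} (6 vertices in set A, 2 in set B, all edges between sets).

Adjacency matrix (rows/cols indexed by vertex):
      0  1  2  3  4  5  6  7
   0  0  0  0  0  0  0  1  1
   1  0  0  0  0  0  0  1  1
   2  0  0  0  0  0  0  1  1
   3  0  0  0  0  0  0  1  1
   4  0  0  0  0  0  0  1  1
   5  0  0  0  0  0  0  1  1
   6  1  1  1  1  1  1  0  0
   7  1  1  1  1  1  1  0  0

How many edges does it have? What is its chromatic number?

K_{6,2} has 6 * 2 = 12 edges.
Bipartite graphs have chromatic number 2 (color each partition differently).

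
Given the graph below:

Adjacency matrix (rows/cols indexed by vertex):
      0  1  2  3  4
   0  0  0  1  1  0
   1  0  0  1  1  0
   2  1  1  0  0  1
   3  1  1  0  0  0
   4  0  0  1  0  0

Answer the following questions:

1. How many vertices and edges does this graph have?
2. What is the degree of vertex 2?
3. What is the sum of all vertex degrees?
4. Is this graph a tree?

Count: 5 vertices, 5 edges.
Vertex 2 has neighbors [0, 1, 4], degree = 3.
Handshaking lemma: 2 * 5 = 10.
A tree on 5 vertices has 4 edges. This graph has 5 edges (1 extra). Not a tree.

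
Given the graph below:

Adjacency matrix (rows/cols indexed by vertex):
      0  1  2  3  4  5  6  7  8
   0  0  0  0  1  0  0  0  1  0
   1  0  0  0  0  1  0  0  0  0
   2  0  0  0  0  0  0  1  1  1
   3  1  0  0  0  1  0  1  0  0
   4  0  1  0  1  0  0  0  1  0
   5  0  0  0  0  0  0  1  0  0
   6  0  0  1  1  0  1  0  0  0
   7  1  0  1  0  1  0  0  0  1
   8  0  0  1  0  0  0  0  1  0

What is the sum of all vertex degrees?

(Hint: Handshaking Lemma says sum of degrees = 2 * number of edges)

Count edges: 11 edges.
By Handshaking Lemma: sum of degrees = 2 * 11 = 22.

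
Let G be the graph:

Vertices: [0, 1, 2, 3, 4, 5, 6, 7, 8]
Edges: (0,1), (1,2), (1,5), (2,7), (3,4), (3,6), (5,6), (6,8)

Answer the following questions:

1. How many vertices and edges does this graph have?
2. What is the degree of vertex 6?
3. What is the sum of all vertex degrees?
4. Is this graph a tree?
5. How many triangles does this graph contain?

Count: 9 vertices, 8 edges.
Vertex 6 has neighbors [3, 5, 8], degree = 3.
Handshaking lemma: 2 * 8 = 16.
A graph is a tree iff it is connected and has exactly n-1 edges. This graph is connected (all 9 vertices in one component) and has 9-1 = 8 edges. It is a tree.
Number of triangles = 0.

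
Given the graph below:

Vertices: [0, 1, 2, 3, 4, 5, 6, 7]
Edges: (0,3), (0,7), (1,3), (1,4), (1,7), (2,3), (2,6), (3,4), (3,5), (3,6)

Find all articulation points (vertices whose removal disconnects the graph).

An articulation point is a vertex whose removal disconnects the graph.
Articulation points: [3]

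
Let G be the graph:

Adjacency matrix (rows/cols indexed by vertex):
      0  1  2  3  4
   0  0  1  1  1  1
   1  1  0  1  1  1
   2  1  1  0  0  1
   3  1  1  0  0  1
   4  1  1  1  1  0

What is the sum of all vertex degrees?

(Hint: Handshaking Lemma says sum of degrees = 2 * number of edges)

Count edges: 9 edges.
By Handshaking Lemma: sum of degrees = 2 * 9 = 18.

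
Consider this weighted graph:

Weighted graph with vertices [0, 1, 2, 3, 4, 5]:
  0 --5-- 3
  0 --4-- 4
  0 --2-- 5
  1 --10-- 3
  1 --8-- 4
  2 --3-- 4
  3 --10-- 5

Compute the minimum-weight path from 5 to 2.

Using Dijkstra's algorithm from vertex 5:
Shortest path: 5 -> 0 -> 4 -> 2
Total weight: 2 + 4 + 3 = 9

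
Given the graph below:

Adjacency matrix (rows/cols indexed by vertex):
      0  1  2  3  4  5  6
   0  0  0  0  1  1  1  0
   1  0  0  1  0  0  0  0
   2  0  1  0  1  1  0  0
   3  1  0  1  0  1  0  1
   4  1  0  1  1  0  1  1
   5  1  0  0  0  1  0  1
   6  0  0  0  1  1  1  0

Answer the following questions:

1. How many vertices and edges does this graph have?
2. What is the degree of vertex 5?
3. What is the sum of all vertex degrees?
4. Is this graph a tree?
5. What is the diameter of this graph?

Count: 7 vertices, 11 edges.
Vertex 5 has neighbors [0, 4, 6], degree = 3.
Handshaking lemma: 2 * 11 = 22.
A tree on 7 vertices has 6 edges. This graph has 11 edges (5 extra). Not a tree.
Diameter (longest shortest path) = 3.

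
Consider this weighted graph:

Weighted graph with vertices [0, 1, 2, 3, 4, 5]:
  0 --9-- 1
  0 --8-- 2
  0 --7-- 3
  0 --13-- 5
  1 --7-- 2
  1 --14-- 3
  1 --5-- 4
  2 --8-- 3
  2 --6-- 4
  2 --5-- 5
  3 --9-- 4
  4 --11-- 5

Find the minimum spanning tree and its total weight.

Applying Kruskal's algorithm (sort edges by weight, add if no cycle):
  Add (1,4) w=5
  Add (2,5) w=5
  Add (2,4) w=6
  Add (0,3) w=7
  Skip (1,2) w=7 (creates cycle)
  Add (0,2) w=8
  Skip (2,3) w=8 (creates cycle)
  Skip (0,1) w=9 (creates cycle)
  Skip (3,4) w=9 (creates cycle)
  Skip (4,5) w=11 (creates cycle)
  Skip (0,5) w=13 (creates cycle)
  Skip (1,3) w=14 (creates cycle)
MST weight = 31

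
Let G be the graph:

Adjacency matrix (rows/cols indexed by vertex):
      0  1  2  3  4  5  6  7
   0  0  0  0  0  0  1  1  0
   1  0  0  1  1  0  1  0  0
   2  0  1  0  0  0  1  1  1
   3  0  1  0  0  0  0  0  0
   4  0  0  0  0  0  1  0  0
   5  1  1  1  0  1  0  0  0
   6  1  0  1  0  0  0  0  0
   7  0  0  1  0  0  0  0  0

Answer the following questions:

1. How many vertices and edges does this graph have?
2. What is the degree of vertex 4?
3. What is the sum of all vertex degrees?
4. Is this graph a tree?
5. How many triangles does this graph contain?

Count: 8 vertices, 9 edges.
Vertex 4 has neighbors [5], degree = 1.
Handshaking lemma: 2 * 9 = 18.
A tree on 8 vertices has 7 edges. This graph has 9 edges (2 extra). Not a tree.
Number of triangles = 1.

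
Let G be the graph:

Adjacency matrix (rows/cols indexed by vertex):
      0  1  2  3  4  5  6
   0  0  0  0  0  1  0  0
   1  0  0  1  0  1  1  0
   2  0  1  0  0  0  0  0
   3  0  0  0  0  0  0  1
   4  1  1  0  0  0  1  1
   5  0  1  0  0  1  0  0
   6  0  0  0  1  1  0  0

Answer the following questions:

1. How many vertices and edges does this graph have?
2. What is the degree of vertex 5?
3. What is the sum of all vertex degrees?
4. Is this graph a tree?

Count: 7 vertices, 7 edges.
Vertex 5 has neighbors [1, 4], degree = 2.
Handshaking lemma: 2 * 7 = 14.
A tree on 7 vertices has 6 edges. This graph has 7 edges (1 extra). Not a tree.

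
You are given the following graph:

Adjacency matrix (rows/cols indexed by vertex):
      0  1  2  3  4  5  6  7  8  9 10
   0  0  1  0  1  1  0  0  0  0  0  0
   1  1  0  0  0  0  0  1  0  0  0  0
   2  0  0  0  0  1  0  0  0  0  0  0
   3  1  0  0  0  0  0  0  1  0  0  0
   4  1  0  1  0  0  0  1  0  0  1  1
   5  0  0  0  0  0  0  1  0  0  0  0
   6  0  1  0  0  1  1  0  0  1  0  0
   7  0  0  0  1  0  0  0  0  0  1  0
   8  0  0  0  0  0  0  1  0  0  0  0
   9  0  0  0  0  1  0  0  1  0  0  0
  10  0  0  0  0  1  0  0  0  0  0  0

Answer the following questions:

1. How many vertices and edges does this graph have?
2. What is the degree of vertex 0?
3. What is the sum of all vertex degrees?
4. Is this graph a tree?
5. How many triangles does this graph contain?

Count: 11 vertices, 12 edges.
Vertex 0 has neighbors [1, 3, 4], degree = 3.
Handshaking lemma: 2 * 12 = 24.
A tree on 11 vertices has 10 edges. This graph has 12 edges (2 extra). Not a tree.
Number of triangles = 0.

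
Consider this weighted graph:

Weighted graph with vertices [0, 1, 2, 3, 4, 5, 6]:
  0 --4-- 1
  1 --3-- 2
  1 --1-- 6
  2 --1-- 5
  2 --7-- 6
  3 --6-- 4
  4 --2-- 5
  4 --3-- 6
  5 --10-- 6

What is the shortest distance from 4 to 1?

Using Dijkstra's algorithm from vertex 4:
Shortest path: 4 -> 6 -> 1
Total weight: 3 + 1 = 4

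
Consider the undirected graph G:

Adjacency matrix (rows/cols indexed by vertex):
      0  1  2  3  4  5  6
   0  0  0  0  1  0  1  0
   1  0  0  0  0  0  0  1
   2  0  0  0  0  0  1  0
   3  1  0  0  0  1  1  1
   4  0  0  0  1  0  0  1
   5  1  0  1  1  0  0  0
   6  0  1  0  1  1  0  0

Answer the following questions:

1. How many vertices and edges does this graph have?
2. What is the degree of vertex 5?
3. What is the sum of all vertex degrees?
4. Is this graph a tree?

Count: 7 vertices, 8 edges.
Vertex 5 has neighbors [0, 2, 3], degree = 3.
Handshaking lemma: 2 * 8 = 16.
A tree on 7 vertices has 6 edges. This graph has 8 edges (2 extra). Not a tree.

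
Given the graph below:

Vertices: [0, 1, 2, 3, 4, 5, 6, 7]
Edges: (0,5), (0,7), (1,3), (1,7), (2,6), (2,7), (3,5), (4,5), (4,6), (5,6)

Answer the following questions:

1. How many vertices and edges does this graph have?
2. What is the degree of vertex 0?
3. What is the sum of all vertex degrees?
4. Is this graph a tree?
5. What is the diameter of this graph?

Count: 8 vertices, 10 edges.
Vertex 0 has neighbors [5, 7], degree = 2.
Handshaking lemma: 2 * 10 = 20.
A tree on 8 vertices has 7 edges. This graph has 10 edges (3 extra). Not a tree.
Diameter (longest shortest path) = 3.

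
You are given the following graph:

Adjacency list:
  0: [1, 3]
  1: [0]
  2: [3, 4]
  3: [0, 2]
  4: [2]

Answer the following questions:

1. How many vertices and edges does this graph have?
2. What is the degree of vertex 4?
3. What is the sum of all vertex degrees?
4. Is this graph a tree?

Count: 5 vertices, 4 edges.
Vertex 4 has neighbors [2], degree = 1.
Handshaking lemma: 2 * 4 = 8.
A graph is a tree iff it is connected and has exactly n-1 edges. This graph is connected (all 5 vertices in one component) and has 5-1 = 4 edges. It is a tree.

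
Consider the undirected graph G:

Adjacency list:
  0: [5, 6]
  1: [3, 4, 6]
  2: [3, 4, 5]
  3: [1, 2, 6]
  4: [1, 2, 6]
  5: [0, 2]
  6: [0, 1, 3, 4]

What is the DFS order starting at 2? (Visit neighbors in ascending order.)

DFS from vertex 2 (neighbors processed in ascending order):
Visit order: 2, 3, 1, 4, 6, 0, 5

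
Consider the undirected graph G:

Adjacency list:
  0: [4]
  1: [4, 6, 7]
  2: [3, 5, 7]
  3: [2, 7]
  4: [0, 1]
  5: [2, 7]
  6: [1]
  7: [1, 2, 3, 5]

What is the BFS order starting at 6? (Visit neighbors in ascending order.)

BFS from vertex 6 (neighbors processed in ascending order):
Visit order: 6, 1, 4, 7, 0, 2, 3, 5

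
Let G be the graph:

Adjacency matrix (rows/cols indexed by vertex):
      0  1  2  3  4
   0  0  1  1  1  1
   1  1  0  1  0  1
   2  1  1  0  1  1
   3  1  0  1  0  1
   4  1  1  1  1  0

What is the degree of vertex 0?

Vertex 0 has neighbors [1, 2, 3, 4], so deg(0) = 4.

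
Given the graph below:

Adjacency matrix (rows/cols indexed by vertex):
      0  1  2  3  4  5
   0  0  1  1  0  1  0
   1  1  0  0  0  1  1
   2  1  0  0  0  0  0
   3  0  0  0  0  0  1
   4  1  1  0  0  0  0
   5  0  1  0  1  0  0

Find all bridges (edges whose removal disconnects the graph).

A bridge is an edge whose removal increases the number of connected components.
Bridges found: (0,2), (1,5), (3,5)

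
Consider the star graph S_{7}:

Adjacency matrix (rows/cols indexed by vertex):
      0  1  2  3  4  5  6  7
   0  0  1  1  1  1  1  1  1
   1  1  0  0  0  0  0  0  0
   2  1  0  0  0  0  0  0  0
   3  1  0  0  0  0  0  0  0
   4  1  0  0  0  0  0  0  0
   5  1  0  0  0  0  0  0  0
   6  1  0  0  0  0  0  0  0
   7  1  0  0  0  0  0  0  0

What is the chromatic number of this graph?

S_{7} has one hub adjacent to 7 leaves; leaves are pairwise non-adjacent.
Color the hub 0 and every leaf 1.
Chromatic number = 2.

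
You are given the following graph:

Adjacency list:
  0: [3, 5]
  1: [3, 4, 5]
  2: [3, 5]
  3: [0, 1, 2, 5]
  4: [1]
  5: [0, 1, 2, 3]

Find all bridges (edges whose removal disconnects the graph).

A bridge is an edge whose removal increases the number of connected components.
Bridges found: (1,4)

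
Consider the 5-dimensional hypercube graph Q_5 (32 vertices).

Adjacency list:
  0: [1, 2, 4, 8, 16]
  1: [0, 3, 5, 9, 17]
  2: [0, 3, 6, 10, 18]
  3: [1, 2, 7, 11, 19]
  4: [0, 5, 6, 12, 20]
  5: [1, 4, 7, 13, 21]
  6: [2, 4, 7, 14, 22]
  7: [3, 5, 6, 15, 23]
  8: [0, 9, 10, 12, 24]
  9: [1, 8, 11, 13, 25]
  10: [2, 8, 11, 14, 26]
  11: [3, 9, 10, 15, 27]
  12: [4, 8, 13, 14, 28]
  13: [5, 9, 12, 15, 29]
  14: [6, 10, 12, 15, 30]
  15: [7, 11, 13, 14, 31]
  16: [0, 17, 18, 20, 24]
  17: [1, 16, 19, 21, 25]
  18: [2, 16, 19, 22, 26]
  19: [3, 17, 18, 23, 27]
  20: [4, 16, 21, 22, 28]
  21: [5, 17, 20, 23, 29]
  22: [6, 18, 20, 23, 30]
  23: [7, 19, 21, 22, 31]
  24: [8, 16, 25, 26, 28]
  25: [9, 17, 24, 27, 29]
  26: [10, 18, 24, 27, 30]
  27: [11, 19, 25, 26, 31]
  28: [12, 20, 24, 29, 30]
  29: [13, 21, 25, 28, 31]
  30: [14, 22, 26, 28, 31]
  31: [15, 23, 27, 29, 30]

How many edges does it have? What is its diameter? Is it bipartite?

The 5-dimensional hypercube Q_5 has 32 vertices and each vertex has degree 5.
Total edges = 32 * 5 / 2 = 80.
Diameter = 5 (max Hamming distance between binary labels).
Hypercubes are bipartite (partition by parity of binary representation).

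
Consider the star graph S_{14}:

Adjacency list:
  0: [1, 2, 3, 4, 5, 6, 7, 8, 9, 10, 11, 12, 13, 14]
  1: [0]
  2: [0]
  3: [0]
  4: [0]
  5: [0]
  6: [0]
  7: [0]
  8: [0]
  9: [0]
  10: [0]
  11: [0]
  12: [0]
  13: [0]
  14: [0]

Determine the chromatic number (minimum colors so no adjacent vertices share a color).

S_{14} has one hub adjacent to 14 leaves; leaves are pairwise non-adjacent.
Color the hub 0 and every leaf 1.
Chromatic number = 2.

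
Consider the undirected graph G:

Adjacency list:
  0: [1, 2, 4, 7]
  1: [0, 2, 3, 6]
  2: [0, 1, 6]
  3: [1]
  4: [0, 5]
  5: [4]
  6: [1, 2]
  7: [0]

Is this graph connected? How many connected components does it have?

Checking connectivity: the graph has 1 connected component(s).
All vertices are reachable from each other. The graph IS connected.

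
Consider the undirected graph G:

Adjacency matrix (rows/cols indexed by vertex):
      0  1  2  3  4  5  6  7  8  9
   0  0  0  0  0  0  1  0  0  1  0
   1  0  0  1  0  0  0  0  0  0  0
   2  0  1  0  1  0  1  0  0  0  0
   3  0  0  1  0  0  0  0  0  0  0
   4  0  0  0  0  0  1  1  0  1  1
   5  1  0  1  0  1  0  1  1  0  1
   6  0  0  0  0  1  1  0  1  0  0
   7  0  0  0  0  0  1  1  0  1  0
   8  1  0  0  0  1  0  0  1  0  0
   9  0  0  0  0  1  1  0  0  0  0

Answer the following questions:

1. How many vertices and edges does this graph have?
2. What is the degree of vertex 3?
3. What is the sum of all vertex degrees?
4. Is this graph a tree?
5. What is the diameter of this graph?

Count: 10 vertices, 14 edges.
Vertex 3 has neighbors [2], degree = 1.
Handshaking lemma: 2 * 14 = 28.
A tree on 10 vertices has 9 edges. This graph has 14 edges (5 extra). Not a tree.
Diameter (longest shortest path) = 4.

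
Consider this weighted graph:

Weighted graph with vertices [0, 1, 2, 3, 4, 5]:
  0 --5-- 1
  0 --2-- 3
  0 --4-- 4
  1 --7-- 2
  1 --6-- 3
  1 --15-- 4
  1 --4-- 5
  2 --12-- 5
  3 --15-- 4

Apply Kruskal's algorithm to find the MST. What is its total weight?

Applying Kruskal's algorithm (sort edges by weight, add if no cycle):
  Add (0,3) w=2
  Add (0,4) w=4
  Add (1,5) w=4
  Add (0,1) w=5
  Skip (1,3) w=6 (creates cycle)
  Add (1,2) w=7
  Skip (2,5) w=12 (creates cycle)
  Skip (1,4) w=15 (creates cycle)
  Skip (3,4) w=15 (creates cycle)
MST weight = 22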